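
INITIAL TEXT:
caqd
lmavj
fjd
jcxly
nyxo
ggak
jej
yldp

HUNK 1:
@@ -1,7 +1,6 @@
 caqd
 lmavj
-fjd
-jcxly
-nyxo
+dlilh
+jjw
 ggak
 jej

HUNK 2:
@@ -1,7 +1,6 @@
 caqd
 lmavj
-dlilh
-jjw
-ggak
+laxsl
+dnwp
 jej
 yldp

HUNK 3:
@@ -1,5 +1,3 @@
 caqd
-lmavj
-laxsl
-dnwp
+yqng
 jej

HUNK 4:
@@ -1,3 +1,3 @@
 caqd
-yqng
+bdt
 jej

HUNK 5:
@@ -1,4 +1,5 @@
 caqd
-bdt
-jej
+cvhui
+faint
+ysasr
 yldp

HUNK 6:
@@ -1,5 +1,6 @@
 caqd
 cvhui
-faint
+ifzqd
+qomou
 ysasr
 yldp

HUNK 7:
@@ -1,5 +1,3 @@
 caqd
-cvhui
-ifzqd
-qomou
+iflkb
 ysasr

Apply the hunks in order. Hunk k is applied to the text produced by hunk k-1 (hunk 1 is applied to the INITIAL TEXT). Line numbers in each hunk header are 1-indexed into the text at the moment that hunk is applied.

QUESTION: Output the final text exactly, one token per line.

Answer: caqd
iflkb
ysasr
yldp

Derivation:
Hunk 1: at line 1 remove [fjd,jcxly,nyxo] add [dlilh,jjw] -> 7 lines: caqd lmavj dlilh jjw ggak jej yldp
Hunk 2: at line 1 remove [dlilh,jjw,ggak] add [laxsl,dnwp] -> 6 lines: caqd lmavj laxsl dnwp jej yldp
Hunk 3: at line 1 remove [lmavj,laxsl,dnwp] add [yqng] -> 4 lines: caqd yqng jej yldp
Hunk 4: at line 1 remove [yqng] add [bdt] -> 4 lines: caqd bdt jej yldp
Hunk 5: at line 1 remove [bdt,jej] add [cvhui,faint,ysasr] -> 5 lines: caqd cvhui faint ysasr yldp
Hunk 6: at line 1 remove [faint] add [ifzqd,qomou] -> 6 lines: caqd cvhui ifzqd qomou ysasr yldp
Hunk 7: at line 1 remove [cvhui,ifzqd,qomou] add [iflkb] -> 4 lines: caqd iflkb ysasr yldp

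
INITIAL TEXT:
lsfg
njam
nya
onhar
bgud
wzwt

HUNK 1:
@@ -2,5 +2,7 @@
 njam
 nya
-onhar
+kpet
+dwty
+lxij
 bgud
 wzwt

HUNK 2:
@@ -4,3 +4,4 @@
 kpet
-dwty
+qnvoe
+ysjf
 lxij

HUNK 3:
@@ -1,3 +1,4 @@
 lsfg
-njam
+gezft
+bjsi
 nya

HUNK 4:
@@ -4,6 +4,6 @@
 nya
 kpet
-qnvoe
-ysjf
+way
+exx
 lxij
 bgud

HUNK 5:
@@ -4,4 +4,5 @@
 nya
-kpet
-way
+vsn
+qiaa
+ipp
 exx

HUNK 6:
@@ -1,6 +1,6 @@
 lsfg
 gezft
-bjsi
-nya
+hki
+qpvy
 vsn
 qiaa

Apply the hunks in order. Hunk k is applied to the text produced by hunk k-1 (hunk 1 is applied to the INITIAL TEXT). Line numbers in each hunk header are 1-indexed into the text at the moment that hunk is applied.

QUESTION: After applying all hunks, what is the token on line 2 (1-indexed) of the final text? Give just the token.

Hunk 1: at line 2 remove [onhar] add [kpet,dwty,lxij] -> 8 lines: lsfg njam nya kpet dwty lxij bgud wzwt
Hunk 2: at line 4 remove [dwty] add [qnvoe,ysjf] -> 9 lines: lsfg njam nya kpet qnvoe ysjf lxij bgud wzwt
Hunk 3: at line 1 remove [njam] add [gezft,bjsi] -> 10 lines: lsfg gezft bjsi nya kpet qnvoe ysjf lxij bgud wzwt
Hunk 4: at line 4 remove [qnvoe,ysjf] add [way,exx] -> 10 lines: lsfg gezft bjsi nya kpet way exx lxij bgud wzwt
Hunk 5: at line 4 remove [kpet,way] add [vsn,qiaa,ipp] -> 11 lines: lsfg gezft bjsi nya vsn qiaa ipp exx lxij bgud wzwt
Hunk 6: at line 1 remove [bjsi,nya] add [hki,qpvy] -> 11 lines: lsfg gezft hki qpvy vsn qiaa ipp exx lxij bgud wzwt
Final line 2: gezft

Answer: gezft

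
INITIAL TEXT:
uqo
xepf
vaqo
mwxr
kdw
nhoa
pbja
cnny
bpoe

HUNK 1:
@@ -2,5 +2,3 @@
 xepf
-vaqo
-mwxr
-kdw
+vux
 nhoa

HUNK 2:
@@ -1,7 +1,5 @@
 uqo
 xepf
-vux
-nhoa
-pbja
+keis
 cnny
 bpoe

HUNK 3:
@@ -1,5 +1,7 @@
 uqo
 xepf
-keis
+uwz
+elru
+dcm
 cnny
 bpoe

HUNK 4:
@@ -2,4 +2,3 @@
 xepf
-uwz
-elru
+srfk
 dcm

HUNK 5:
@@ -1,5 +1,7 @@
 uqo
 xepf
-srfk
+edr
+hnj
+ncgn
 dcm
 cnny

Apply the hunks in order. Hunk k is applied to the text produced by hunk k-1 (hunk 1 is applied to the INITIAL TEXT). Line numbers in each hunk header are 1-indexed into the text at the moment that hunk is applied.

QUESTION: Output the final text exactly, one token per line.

Hunk 1: at line 2 remove [vaqo,mwxr,kdw] add [vux] -> 7 lines: uqo xepf vux nhoa pbja cnny bpoe
Hunk 2: at line 1 remove [vux,nhoa,pbja] add [keis] -> 5 lines: uqo xepf keis cnny bpoe
Hunk 3: at line 1 remove [keis] add [uwz,elru,dcm] -> 7 lines: uqo xepf uwz elru dcm cnny bpoe
Hunk 4: at line 2 remove [uwz,elru] add [srfk] -> 6 lines: uqo xepf srfk dcm cnny bpoe
Hunk 5: at line 1 remove [srfk] add [edr,hnj,ncgn] -> 8 lines: uqo xepf edr hnj ncgn dcm cnny bpoe

Answer: uqo
xepf
edr
hnj
ncgn
dcm
cnny
bpoe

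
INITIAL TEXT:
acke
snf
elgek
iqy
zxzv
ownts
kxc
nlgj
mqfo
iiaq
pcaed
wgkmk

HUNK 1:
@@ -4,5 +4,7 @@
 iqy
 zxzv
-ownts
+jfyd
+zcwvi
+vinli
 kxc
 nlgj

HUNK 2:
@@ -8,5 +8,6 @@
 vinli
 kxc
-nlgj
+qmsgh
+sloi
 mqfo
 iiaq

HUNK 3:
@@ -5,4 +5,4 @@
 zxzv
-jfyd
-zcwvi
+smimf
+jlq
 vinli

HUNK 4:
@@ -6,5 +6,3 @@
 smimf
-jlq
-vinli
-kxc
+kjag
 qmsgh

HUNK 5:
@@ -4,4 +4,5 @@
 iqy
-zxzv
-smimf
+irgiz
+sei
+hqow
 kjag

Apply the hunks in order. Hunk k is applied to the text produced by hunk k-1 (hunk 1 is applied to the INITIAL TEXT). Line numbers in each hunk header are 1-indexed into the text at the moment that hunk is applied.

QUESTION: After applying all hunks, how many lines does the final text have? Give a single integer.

Hunk 1: at line 4 remove [ownts] add [jfyd,zcwvi,vinli] -> 14 lines: acke snf elgek iqy zxzv jfyd zcwvi vinli kxc nlgj mqfo iiaq pcaed wgkmk
Hunk 2: at line 8 remove [nlgj] add [qmsgh,sloi] -> 15 lines: acke snf elgek iqy zxzv jfyd zcwvi vinli kxc qmsgh sloi mqfo iiaq pcaed wgkmk
Hunk 3: at line 5 remove [jfyd,zcwvi] add [smimf,jlq] -> 15 lines: acke snf elgek iqy zxzv smimf jlq vinli kxc qmsgh sloi mqfo iiaq pcaed wgkmk
Hunk 4: at line 6 remove [jlq,vinli,kxc] add [kjag] -> 13 lines: acke snf elgek iqy zxzv smimf kjag qmsgh sloi mqfo iiaq pcaed wgkmk
Hunk 5: at line 4 remove [zxzv,smimf] add [irgiz,sei,hqow] -> 14 lines: acke snf elgek iqy irgiz sei hqow kjag qmsgh sloi mqfo iiaq pcaed wgkmk
Final line count: 14

Answer: 14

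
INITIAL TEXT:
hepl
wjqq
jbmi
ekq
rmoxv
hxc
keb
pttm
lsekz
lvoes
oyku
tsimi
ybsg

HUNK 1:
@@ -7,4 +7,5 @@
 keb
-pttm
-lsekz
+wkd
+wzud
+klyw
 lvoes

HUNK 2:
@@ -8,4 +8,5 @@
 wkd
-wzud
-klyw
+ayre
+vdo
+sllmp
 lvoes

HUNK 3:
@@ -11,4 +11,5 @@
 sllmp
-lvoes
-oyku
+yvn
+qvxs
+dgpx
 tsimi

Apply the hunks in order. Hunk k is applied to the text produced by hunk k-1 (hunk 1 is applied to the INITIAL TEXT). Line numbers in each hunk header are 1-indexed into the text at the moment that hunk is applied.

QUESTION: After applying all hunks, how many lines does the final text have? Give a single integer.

Answer: 16

Derivation:
Hunk 1: at line 7 remove [pttm,lsekz] add [wkd,wzud,klyw] -> 14 lines: hepl wjqq jbmi ekq rmoxv hxc keb wkd wzud klyw lvoes oyku tsimi ybsg
Hunk 2: at line 8 remove [wzud,klyw] add [ayre,vdo,sllmp] -> 15 lines: hepl wjqq jbmi ekq rmoxv hxc keb wkd ayre vdo sllmp lvoes oyku tsimi ybsg
Hunk 3: at line 11 remove [lvoes,oyku] add [yvn,qvxs,dgpx] -> 16 lines: hepl wjqq jbmi ekq rmoxv hxc keb wkd ayre vdo sllmp yvn qvxs dgpx tsimi ybsg
Final line count: 16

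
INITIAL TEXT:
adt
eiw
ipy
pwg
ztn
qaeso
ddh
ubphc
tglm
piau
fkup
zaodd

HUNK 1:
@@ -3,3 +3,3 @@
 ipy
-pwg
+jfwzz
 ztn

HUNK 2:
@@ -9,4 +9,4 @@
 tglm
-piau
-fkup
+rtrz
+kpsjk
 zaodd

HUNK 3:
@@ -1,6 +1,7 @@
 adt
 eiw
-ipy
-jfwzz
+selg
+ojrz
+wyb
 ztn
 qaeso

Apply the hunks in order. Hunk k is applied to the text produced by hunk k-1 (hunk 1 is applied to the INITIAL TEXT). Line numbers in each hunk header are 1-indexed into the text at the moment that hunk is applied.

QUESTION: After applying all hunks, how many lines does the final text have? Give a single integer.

Answer: 13

Derivation:
Hunk 1: at line 3 remove [pwg] add [jfwzz] -> 12 lines: adt eiw ipy jfwzz ztn qaeso ddh ubphc tglm piau fkup zaodd
Hunk 2: at line 9 remove [piau,fkup] add [rtrz,kpsjk] -> 12 lines: adt eiw ipy jfwzz ztn qaeso ddh ubphc tglm rtrz kpsjk zaodd
Hunk 3: at line 1 remove [ipy,jfwzz] add [selg,ojrz,wyb] -> 13 lines: adt eiw selg ojrz wyb ztn qaeso ddh ubphc tglm rtrz kpsjk zaodd
Final line count: 13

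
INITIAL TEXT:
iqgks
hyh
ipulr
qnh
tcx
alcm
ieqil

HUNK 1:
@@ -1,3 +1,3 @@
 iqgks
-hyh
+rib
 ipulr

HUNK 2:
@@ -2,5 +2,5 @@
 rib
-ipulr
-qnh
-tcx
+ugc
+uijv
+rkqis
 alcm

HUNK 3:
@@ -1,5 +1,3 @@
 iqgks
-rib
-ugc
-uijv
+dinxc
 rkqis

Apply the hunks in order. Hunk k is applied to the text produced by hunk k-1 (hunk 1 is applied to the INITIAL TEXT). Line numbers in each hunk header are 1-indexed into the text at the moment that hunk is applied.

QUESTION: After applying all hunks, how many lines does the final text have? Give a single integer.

Answer: 5

Derivation:
Hunk 1: at line 1 remove [hyh] add [rib] -> 7 lines: iqgks rib ipulr qnh tcx alcm ieqil
Hunk 2: at line 2 remove [ipulr,qnh,tcx] add [ugc,uijv,rkqis] -> 7 lines: iqgks rib ugc uijv rkqis alcm ieqil
Hunk 3: at line 1 remove [rib,ugc,uijv] add [dinxc] -> 5 lines: iqgks dinxc rkqis alcm ieqil
Final line count: 5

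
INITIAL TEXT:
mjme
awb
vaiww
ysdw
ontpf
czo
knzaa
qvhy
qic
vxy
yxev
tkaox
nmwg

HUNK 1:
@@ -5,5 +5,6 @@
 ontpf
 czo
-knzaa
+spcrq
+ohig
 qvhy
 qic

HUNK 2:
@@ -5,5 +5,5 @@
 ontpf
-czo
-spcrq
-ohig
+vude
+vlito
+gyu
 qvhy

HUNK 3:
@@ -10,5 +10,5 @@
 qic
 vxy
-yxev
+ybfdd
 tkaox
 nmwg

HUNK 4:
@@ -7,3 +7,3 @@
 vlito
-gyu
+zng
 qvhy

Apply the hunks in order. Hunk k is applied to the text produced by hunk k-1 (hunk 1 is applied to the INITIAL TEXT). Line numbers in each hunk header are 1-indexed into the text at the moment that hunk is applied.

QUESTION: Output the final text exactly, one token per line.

Hunk 1: at line 5 remove [knzaa] add [spcrq,ohig] -> 14 lines: mjme awb vaiww ysdw ontpf czo spcrq ohig qvhy qic vxy yxev tkaox nmwg
Hunk 2: at line 5 remove [czo,spcrq,ohig] add [vude,vlito,gyu] -> 14 lines: mjme awb vaiww ysdw ontpf vude vlito gyu qvhy qic vxy yxev tkaox nmwg
Hunk 3: at line 10 remove [yxev] add [ybfdd] -> 14 lines: mjme awb vaiww ysdw ontpf vude vlito gyu qvhy qic vxy ybfdd tkaox nmwg
Hunk 4: at line 7 remove [gyu] add [zng] -> 14 lines: mjme awb vaiww ysdw ontpf vude vlito zng qvhy qic vxy ybfdd tkaox nmwg

Answer: mjme
awb
vaiww
ysdw
ontpf
vude
vlito
zng
qvhy
qic
vxy
ybfdd
tkaox
nmwg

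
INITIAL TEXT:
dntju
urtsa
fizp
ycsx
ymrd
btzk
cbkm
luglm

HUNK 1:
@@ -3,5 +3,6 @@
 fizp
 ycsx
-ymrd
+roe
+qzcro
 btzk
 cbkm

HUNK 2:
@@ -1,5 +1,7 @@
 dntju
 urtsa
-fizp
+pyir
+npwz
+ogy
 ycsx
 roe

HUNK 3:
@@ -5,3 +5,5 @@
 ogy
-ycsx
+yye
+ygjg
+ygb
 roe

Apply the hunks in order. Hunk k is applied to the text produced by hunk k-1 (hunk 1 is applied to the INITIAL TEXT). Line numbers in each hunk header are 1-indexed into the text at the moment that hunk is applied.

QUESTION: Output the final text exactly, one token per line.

Hunk 1: at line 3 remove [ymrd] add [roe,qzcro] -> 9 lines: dntju urtsa fizp ycsx roe qzcro btzk cbkm luglm
Hunk 2: at line 1 remove [fizp] add [pyir,npwz,ogy] -> 11 lines: dntju urtsa pyir npwz ogy ycsx roe qzcro btzk cbkm luglm
Hunk 3: at line 5 remove [ycsx] add [yye,ygjg,ygb] -> 13 lines: dntju urtsa pyir npwz ogy yye ygjg ygb roe qzcro btzk cbkm luglm

Answer: dntju
urtsa
pyir
npwz
ogy
yye
ygjg
ygb
roe
qzcro
btzk
cbkm
luglm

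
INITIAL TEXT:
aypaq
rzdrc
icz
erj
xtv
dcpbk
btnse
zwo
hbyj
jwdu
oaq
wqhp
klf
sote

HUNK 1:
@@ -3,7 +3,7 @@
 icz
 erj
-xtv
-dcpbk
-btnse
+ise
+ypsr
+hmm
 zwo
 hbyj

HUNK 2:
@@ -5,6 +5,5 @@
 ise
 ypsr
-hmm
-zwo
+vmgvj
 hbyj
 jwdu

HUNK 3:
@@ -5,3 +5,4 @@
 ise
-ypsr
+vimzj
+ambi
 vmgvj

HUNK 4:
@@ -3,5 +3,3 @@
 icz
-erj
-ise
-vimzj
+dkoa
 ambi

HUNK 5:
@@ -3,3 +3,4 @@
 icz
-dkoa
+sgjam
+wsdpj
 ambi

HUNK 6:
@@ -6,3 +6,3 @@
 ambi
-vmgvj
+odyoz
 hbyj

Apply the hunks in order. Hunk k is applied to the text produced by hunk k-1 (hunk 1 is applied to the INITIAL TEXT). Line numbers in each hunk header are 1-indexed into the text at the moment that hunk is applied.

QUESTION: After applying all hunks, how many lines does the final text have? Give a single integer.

Answer: 13

Derivation:
Hunk 1: at line 3 remove [xtv,dcpbk,btnse] add [ise,ypsr,hmm] -> 14 lines: aypaq rzdrc icz erj ise ypsr hmm zwo hbyj jwdu oaq wqhp klf sote
Hunk 2: at line 5 remove [hmm,zwo] add [vmgvj] -> 13 lines: aypaq rzdrc icz erj ise ypsr vmgvj hbyj jwdu oaq wqhp klf sote
Hunk 3: at line 5 remove [ypsr] add [vimzj,ambi] -> 14 lines: aypaq rzdrc icz erj ise vimzj ambi vmgvj hbyj jwdu oaq wqhp klf sote
Hunk 4: at line 3 remove [erj,ise,vimzj] add [dkoa] -> 12 lines: aypaq rzdrc icz dkoa ambi vmgvj hbyj jwdu oaq wqhp klf sote
Hunk 5: at line 3 remove [dkoa] add [sgjam,wsdpj] -> 13 lines: aypaq rzdrc icz sgjam wsdpj ambi vmgvj hbyj jwdu oaq wqhp klf sote
Hunk 6: at line 6 remove [vmgvj] add [odyoz] -> 13 lines: aypaq rzdrc icz sgjam wsdpj ambi odyoz hbyj jwdu oaq wqhp klf sote
Final line count: 13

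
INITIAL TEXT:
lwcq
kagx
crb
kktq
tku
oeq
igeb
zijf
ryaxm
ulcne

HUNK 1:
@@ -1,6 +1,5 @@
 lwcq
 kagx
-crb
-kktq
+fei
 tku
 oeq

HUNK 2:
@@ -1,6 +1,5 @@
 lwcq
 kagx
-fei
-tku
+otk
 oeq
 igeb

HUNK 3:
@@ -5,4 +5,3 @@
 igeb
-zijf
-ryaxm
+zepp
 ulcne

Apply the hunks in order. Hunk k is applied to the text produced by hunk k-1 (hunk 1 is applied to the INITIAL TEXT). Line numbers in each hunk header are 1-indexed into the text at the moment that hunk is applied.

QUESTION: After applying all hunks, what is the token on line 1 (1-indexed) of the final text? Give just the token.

Answer: lwcq

Derivation:
Hunk 1: at line 1 remove [crb,kktq] add [fei] -> 9 lines: lwcq kagx fei tku oeq igeb zijf ryaxm ulcne
Hunk 2: at line 1 remove [fei,tku] add [otk] -> 8 lines: lwcq kagx otk oeq igeb zijf ryaxm ulcne
Hunk 3: at line 5 remove [zijf,ryaxm] add [zepp] -> 7 lines: lwcq kagx otk oeq igeb zepp ulcne
Final line 1: lwcq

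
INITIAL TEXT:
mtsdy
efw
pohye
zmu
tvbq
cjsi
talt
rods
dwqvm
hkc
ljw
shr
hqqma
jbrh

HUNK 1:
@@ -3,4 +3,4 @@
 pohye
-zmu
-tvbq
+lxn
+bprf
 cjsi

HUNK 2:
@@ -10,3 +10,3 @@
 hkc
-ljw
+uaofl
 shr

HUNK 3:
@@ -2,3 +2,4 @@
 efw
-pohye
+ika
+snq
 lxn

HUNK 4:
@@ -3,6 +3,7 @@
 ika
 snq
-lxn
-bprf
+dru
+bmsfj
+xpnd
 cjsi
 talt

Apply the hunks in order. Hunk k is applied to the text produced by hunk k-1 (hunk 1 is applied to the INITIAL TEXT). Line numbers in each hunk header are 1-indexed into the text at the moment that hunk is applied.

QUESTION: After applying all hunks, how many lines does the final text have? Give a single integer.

Hunk 1: at line 3 remove [zmu,tvbq] add [lxn,bprf] -> 14 lines: mtsdy efw pohye lxn bprf cjsi talt rods dwqvm hkc ljw shr hqqma jbrh
Hunk 2: at line 10 remove [ljw] add [uaofl] -> 14 lines: mtsdy efw pohye lxn bprf cjsi talt rods dwqvm hkc uaofl shr hqqma jbrh
Hunk 3: at line 2 remove [pohye] add [ika,snq] -> 15 lines: mtsdy efw ika snq lxn bprf cjsi talt rods dwqvm hkc uaofl shr hqqma jbrh
Hunk 4: at line 3 remove [lxn,bprf] add [dru,bmsfj,xpnd] -> 16 lines: mtsdy efw ika snq dru bmsfj xpnd cjsi talt rods dwqvm hkc uaofl shr hqqma jbrh
Final line count: 16

Answer: 16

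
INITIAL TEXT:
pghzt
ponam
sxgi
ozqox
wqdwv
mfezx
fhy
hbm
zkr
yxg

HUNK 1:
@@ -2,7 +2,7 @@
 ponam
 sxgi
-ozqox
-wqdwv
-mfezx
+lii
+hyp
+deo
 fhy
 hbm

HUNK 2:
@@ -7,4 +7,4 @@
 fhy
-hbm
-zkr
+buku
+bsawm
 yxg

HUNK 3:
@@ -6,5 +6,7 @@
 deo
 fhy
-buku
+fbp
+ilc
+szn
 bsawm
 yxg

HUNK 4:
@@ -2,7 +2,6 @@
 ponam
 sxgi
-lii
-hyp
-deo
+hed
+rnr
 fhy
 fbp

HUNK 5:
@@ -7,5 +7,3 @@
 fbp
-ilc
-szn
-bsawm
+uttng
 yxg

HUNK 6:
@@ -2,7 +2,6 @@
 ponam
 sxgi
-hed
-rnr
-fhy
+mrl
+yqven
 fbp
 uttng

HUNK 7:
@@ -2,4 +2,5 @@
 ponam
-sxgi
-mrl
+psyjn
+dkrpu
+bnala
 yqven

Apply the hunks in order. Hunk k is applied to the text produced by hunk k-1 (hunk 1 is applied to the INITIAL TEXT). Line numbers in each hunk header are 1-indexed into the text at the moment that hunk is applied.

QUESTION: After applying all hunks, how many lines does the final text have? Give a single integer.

Answer: 9

Derivation:
Hunk 1: at line 2 remove [ozqox,wqdwv,mfezx] add [lii,hyp,deo] -> 10 lines: pghzt ponam sxgi lii hyp deo fhy hbm zkr yxg
Hunk 2: at line 7 remove [hbm,zkr] add [buku,bsawm] -> 10 lines: pghzt ponam sxgi lii hyp deo fhy buku bsawm yxg
Hunk 3: at line 6 remove [buku] add [fbp,ilc,szn] -> 12 lines: pghzt ponam sxgi lii hyp deo fhy fbp ilc szn bsawm yxg
Hunk 4: at line 2 remove [lii,hyp,deo] add [hed,rnr] -> 11 lines: pghzt ponam sxgi hed rnr fhy fbp ilc szn bsawm yxg
Hunk 5: at line 7 remove [ilc,szn,bsawm] add [uttng] -> 9 lines: pghzt ponam sxgi hed rnr fhy fbp uttng yxg
Hunk 6: at line 2 remove [hed,rnr,fhy] add [mrl,yqven] -> 8 lines: pghzt ponam sxgi mrl yqven fbp uttng yxg
Hunk 7: at line 2 remove [sxgi,mrl] add [psyjn,dkrpu,bnala] -> 9 lines: pghzt ponam psyjn dkrpu bnala yqven fbp uttng yxg
Final line count: 9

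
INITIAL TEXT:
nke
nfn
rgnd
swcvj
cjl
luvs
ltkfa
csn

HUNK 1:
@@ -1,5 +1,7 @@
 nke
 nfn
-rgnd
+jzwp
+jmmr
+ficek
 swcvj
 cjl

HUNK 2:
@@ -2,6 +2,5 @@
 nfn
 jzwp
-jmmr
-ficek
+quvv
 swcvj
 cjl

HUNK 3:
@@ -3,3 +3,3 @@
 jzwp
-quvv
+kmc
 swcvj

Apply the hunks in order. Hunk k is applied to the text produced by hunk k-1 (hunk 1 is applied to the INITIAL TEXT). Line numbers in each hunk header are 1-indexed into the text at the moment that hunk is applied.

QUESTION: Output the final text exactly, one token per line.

Answer: nke
nfn
jzwp
kmc
swcvj
cjl
luvs
ltkfa
csn

Derivation:
Hunk 1: at line 1 remove [rgnd] add [jzwp,jmmr,ficek] -> 10 lines: nke nfn jzwp jmmr ficek swcvj cjl luvs ltkfa csn
Hunk 2: at line 2 remove [jmmr,ficek] add [quvv] -> 9 lines: nke nfn jzwp quvv swcvj cjl luvs ltkfa csn
Hunk 3: at line 3 remove [quvv] add [kmc] -> 9 lines: nke nfn jzwp kmc swcvj cjl luvs ltkfa csn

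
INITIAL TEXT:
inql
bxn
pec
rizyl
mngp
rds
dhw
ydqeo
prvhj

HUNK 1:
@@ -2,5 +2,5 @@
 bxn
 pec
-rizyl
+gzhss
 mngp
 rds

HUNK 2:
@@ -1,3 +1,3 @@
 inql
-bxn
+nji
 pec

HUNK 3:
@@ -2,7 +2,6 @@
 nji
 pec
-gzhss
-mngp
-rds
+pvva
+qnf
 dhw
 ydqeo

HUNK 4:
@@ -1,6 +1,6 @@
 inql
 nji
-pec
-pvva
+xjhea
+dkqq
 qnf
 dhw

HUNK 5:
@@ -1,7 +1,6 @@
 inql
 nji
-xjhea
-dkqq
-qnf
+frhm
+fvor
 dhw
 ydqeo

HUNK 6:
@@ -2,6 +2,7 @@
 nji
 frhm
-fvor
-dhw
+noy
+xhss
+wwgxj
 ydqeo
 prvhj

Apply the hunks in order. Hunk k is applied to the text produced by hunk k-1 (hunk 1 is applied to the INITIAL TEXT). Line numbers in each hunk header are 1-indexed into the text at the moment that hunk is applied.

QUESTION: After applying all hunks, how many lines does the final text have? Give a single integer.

Hunk 1: at line 2 remove [rizyl] add [gzhss] -> 9 lines: inql bxn pec gzhss mngp rds dhw ydqeo prvhj
Hunk 2: at line 1 remove [bxn] add [nji] -> 9 lines: inql nji pec gzhss mngp rds dhw ydqeo prvhj
Hunk 3: at line 2 remove [gzhss,mngp,rds] add [pvva,qnf] -> 8 lines: inql nji pec pvva qnf dhw ydqeo prvhj
Hunk 4: at line 1 remove [pec,pvva] add [xjhea,dkqq] -> 8 lines: inql nji xjhea dkqq qnf dhw ydqeo prvhj
Hunk 5: at line 1 remove [xjhea,dkqq,qnf] add [frhm,fvor] -> 7 lines: inql nji frhm fvor dhw ydqeo prvhj
Hunk 6: at line 2 remove [fvor,dhw] add [noy,xhss,wwgxj] -> 8 lines: inql nji frhm noy xhss wwgxj ydqeo prvhj
Final line count: 8

Answer: 8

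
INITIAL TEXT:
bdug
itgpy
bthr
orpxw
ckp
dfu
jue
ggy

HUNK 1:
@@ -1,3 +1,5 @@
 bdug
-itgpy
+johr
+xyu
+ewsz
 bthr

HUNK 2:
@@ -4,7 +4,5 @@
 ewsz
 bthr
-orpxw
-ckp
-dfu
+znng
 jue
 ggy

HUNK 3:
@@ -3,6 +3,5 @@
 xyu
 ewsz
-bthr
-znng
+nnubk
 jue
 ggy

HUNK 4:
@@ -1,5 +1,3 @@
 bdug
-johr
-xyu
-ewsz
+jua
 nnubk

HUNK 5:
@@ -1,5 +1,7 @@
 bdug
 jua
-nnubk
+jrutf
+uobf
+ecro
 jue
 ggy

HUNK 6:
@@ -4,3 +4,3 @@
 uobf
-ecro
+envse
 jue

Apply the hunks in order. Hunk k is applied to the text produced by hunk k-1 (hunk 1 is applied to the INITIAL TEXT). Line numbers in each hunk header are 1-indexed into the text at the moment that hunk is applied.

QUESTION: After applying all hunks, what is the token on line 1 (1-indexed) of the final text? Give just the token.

Hunk 1: at line 1 remove [itgpy] add [johr,xyu,ewsz] -> 10 lines: bdug johr xyu ewsz bthr orpxw ckp dfu jue ggy
Hunk 2: at line 4 remove [orpxw,ckp,dfu] add [znng] -> 8 lines: bdug johr xyu ewsz bthr znng jue ggy
Hunk 3: at line 3 remove [bthr,znng] add [nnubk] -> 7 lines: bdug johr xyu ewsz nnubk jue ggy
Hunk 4: at line 1 remove [johr,xyu,ewsz] add [jua] -> 5 lines: bdug jua nnubk jue ggy
Hunk 5: at line 1 remove [nnubk] add [jrutf,uobf,ecro] -> 7 lines: bdug jua jrutf uobf ecro jue ggy
Hunk 6: at line 4 remove [ecro] add [envse] -> 7 lines: bdug jua jrutf uobf envse jue ggy
Final line 1: bdug

Answer: bdug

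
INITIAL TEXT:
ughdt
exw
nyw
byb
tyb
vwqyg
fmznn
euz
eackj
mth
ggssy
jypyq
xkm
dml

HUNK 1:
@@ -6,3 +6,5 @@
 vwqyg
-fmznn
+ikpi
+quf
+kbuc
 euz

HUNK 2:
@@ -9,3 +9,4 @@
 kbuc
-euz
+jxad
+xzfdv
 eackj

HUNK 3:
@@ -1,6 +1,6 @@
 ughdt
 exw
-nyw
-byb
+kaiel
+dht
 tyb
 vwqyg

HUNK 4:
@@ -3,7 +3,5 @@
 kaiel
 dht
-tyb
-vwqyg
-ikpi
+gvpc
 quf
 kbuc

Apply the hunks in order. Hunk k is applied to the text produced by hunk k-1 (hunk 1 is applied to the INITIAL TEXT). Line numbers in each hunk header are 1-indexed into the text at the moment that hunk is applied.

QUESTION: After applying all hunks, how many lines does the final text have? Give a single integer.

Answer: 15

Derivation:
Hunk 1: at line 6 remove [fmznn] add [ikpi,quf,kbuc] -> 16 lines: ughdt exw nyw byb tyb vwqyg ikpi quf kbuc euz eackj mth ggssy jypyq xkm dml
Hunk 2: at line 9 remove [euz] add [jxad,xzfdv] -> 17 lines: ughdt exw nyw byb tyb vwqyg ikpi quf kbuc jxad xzfdv eackj mth ggssy jypyq xkm dml
Hunk 3: at line 1 remove [nyw,byb] add [kaiel,dht] -> 17 lines: ughdt exw kaiel dht tyb vwqyg ikpi quf kbuc jxad xzfdv eackj mth ggssy jypyq xkm dml
Hunk 4: at line 3 remove [tyb,vwqyg,ikpi] add [gvpc] -> 15 lines: ughdt exw kaiel dht gvpc quf kbuc jxad xzfdv eackj mth ggssy jypyq xkm dml
Final line count: 15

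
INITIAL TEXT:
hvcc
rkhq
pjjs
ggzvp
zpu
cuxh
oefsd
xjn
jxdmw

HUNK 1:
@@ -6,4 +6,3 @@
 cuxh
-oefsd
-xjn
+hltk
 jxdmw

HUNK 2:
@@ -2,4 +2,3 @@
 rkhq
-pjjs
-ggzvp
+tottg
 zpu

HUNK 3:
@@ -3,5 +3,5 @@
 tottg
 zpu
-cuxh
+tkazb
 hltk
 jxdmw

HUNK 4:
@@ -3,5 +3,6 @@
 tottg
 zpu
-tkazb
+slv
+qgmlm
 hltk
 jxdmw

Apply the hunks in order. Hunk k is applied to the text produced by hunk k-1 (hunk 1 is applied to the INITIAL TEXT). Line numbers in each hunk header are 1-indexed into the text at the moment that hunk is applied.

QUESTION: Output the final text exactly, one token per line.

Hunk 1: at line 6 remove [oefsd,xjn] add [hltk] -> 8 lines: hvcc rkhq pjjs ggzvp zpu cuxh hltk jxdmw
Hunk 2: at line 2 remove [pjjs,ggzvp] add [tottg] -> 7 lines: hvcc rkhq tottg zpu cuxh hltk jxdmw
Hunk 3: at line 3 remove [cuxh] add [tkazb] -> 7 lines: hvcc rkhq tottg zpu tkazb hltk jxdmw
Hunk 4: at line 3 remove [tkazb] add [slv,qgmlm] -> 8 lines: hvcc rkhq tottg zpu slv qgmlm hltk jxdmw

Answer: hvcc
rkhq
tottg
zpu
slv
qgmlm
hltk
jxdmw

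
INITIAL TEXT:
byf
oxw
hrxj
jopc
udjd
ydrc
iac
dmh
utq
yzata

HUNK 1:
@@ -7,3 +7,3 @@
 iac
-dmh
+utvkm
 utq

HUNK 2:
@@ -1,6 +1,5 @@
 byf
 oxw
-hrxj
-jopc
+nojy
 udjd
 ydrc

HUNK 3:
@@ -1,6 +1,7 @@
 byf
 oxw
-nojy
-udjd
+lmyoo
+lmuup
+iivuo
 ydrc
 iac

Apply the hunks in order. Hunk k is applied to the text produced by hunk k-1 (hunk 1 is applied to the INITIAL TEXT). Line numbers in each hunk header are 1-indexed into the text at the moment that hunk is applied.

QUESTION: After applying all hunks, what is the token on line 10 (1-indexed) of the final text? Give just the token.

Hunk 1: at line 7 remove [dmh] add [utvkm] -> 10 lines: byf oxw hrxj jopc udjd ydrc iac utvkm utq yzata
Hunk 2: at line 1 remove [hrxj,jopc] add [nojy] -> 9 lines: byf oxw nojy udjd ydrc iac utvkm utq yzata
Hunk 3: at line 1 remove [nojy,udjd] add [lmyoo,lmuup,iivuo] -> 10 lines: byf oxw lmyoo lmuup iivuo ydrc iac utvkm utq yzata
Final line 10: yzata

Answer: yzata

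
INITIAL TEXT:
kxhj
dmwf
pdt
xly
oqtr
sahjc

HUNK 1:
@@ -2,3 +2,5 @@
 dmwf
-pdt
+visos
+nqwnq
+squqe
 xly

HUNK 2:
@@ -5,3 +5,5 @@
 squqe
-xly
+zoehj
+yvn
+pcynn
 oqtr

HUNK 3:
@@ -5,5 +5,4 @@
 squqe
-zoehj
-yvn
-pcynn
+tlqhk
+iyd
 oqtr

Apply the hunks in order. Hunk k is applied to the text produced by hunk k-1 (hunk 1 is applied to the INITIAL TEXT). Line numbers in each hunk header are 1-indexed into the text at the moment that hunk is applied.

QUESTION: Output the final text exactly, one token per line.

Answer: kxhj
dmwf
visos
nqwnq
squqe
tlqhk
iyd
oqtr
sahjc

Derivation:
Hunk 1: at line 2 remove [pdt] add [visos,nqwnq,squqe] -> 8 lines: kxhj dmwf visos nqwnq squqe xly oqtr sahjc
Hunk 2: at line 5 remove [xly] add [zoehj,yvn,pcynn] -> 10 lines: kxhj dmwf visos nqwnq squqe zoehj yvn pcynn oqtr sahjc
Hunk 3: at line 5 remove [zoehj,yvn,pcynn] add [tlqhk,iyd] -> 9 lines: kxhj dmwf visos nqwnq squqe tlqhk iyd oqtr sahjc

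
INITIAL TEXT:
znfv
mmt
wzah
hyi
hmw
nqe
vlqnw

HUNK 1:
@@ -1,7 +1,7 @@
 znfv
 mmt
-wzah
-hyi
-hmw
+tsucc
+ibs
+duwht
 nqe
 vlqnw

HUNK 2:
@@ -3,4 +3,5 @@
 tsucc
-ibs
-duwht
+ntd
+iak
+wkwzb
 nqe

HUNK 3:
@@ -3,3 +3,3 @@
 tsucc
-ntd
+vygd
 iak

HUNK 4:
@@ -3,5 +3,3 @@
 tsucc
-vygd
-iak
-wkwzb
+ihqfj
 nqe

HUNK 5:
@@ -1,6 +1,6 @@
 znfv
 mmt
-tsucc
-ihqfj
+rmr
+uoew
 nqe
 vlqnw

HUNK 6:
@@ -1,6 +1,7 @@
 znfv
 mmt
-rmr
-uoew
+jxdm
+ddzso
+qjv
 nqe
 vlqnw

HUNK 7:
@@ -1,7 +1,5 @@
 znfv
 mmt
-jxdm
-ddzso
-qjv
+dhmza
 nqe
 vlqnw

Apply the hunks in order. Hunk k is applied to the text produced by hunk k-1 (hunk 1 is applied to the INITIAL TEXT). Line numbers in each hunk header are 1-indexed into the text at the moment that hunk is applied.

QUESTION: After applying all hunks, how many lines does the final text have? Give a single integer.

Answer: 5

Derivation:
Hunk 1: at line 1 remove [wzah,hyi,hmw] add [tsucc,ibs,duwht] -> 7 lines: znfv mmt tsucc ibs duwht nqe vlqnw
Hunk 2: at line 3 remove [ibs,duwht] add [ntd,iak,wkwzb] -> 8 lines: znfv mmt tsucc ntd iak wkwzb nqe vlqnw
Hunk 3: at line 3 remove [ntd] add [vygd] -> 8 lines: znfv mmt tsucc vygd iak wkwzb nqe vlqnw
Hunk 4: at line 3 remove [vygd,iak,wkwzb] add [ihqfj] -> 6 lines: znfv mmt tsucc ihqfj nqe vlqnw
Hunk 5: at line 1 remove [tsucc,ihqfj] add [rmr,uoew] -> 6 lines: znfv mmt rmr uoew nqe vlqnw
Hunk 6: at line 1 remove [rmr,uoew] add [jxdm,ddzso,qjv] -> 7 lines: znfv mmt jxdm ddzso qjv nqe vlqnw
Hunk 7: at line 1 remove [jxdm,ddzso,qjv] add [dhmza] -> 5 lines: znfv mmt dhmza nqe vlqnw
Final line count: 5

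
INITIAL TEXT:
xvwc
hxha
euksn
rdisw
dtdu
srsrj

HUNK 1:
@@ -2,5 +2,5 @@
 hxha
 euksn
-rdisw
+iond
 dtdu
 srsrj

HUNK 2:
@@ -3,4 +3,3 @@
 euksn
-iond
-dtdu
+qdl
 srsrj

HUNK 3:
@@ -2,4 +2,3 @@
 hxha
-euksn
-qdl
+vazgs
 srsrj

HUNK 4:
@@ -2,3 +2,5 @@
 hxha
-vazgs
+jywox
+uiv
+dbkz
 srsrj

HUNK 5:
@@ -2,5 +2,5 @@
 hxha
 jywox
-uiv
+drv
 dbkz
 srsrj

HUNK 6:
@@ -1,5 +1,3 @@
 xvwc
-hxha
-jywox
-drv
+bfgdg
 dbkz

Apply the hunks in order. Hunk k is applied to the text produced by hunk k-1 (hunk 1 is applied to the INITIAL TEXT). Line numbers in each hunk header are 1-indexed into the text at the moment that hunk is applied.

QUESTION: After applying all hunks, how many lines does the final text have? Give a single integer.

Hunk 1: at line 2 remove [rdisw] add [iond] -> 6 lines: xvwc hxha euksn iond dtdu srsrj
Hunk 2: at line 3 remove [iond,dtdu] add [qdl] -> 5 lines: xvwc hxha euksn qdl srsrj
Hunk 3: at line 2 remove [euksn,qdl] add [vazgs] -> 4 lines: xvwc hxha vazgs srsrj
Hunk 4: at line 2 remove [vazgs] add [jywox,uiv,dbkz] -> 6 lines: xvwc hxha jywox uiv dbkz srsrj
Hunk 5: at line 2 remove [uiv] add [drv] -> 6 lines: xvwc hxha jywox drv dbkz srsrj
Hunk 6: at line 1 remove [hxha,jywox,drv] add [bfgdg] -> 4 lines: xvwc bfgdg dbkz srsrj
Final line count: 4

Answer: 4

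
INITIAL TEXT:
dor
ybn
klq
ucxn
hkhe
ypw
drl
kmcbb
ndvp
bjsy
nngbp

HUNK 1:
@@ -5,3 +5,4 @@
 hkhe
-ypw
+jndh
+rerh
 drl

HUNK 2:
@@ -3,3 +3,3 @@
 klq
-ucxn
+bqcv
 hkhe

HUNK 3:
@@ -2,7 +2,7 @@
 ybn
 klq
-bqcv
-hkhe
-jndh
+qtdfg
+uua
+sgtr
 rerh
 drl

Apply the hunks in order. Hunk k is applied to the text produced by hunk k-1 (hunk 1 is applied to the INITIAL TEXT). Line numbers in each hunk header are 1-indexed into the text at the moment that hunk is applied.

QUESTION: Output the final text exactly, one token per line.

Hunk 1: at line 5 remove [ypw] add [jndh,rerh] -> 12 lines: dor ybn klq ucxn hkhe jndh rerh drl kmcbb ndvp bjsy nngbp
Hunk 2: at line 3 remove [ucxn] add [bqcv] -> 12 lines: dor ybn klq bqcv hkhe jndh rerh drl kmcbb ndvp bjsy nngbp
Hunk 3: at line 2 remove [bqcv,hkhe,jndh] add [qtdfg,uua,sgtr] -> 12 lines: dor ybn klq qtdfg uua sgtr rerh drl kmcbb ndvp bjsy nngbp

Answer: dor
ybn
klq
qtdfg
uua
sgtr
rerh
drl
kmcbb
ndvp
bjsy
nngbp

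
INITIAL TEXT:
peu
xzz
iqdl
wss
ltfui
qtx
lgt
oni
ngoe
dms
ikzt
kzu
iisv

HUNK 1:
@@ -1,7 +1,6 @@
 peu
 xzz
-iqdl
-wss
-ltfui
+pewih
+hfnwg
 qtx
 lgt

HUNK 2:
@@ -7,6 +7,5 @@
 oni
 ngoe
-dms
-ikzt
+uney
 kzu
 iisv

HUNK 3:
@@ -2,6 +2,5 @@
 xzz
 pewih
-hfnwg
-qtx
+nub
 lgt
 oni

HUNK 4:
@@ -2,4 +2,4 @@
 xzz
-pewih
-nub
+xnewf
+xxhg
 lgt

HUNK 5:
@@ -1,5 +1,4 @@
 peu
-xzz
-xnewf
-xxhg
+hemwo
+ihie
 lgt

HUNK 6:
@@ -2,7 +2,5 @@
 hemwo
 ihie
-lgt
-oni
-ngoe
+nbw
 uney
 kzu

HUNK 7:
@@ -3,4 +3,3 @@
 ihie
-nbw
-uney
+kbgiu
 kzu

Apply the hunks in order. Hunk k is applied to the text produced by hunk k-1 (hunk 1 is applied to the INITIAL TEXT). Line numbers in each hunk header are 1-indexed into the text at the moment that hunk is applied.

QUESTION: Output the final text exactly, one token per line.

Answer: peu
hemwo
ihie
kbgiu
kzu
iisv

Derivation:
Hunk 1: at line 1 remove [iqdl,wss,ltfui] add [pewih,hfnwg] -> 12 lines: peu xzz pewih hfnwg qtx lgt oni ngoe dms ikzt kzu iisv
Hunk 2: at line 7 remove [dms,ikzt] add [uney] -> 11 lines: peu xzz pewih hfnwg qtx lgt oni ngoe uney kzu iisv
Hunk 3: at line 2 remove [hfnwg,qtx] add [nub] -> 10 lines: peu xzz pewih nub lgt oni ngoe uney kzu iisv
Hunk 4: at line 2 remove [pewih,nub] add [xnewf,xxhg] -> 10 lines: peu xzz xnewf xxhg lgt oni ngoe uney kzu iisv
Hunk 5: at line 1 remove [xzz,xnewf,xxhg] add [hemwo,ihie] -> 9 lines: peu hemwo ihie lgt oni ngoe uney kzu iisv
Hunk 6: at line 2 remove [lgt,oni,ngoe] add [nbw] -> 7 lines: peu hemwo ihie nbw uney kzu iisv
Hunk 7: at line 3 remove [nbw,uney] add [kbgiu] -> 6 lines: peu hemwo ihie kbgiu kzu iisv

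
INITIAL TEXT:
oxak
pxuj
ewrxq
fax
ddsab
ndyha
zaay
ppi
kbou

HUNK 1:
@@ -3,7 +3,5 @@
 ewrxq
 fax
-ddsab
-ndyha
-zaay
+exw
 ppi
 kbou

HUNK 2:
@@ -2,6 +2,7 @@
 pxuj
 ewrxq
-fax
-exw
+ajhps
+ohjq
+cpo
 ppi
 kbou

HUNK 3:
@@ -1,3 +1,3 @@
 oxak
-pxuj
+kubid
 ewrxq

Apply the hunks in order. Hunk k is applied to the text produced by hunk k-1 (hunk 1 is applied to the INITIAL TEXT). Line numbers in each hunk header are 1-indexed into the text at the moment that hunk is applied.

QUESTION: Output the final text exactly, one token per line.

Answer: oxak
kubid
ewrxq
ajhps
ohjq
cpo
ppi
kbou

Derivation:
Hunk 1: at line 3 remove [ddsab,ndyha,zaay] add [exw] -> 7 lines: oxak pxuj ewrxq fax exw ppi kbou
Hunk 2: at line 2 remove [fax,exw] add [ajhps,ohjq,cpo] -> 8 lines: oxak pxuj ewrxq ajhps ohjq cpo ppi kbou
Hunk 3: at line 1 remove [pxuj] add [kubid] -> 8 lines: oxak kubid ewrxq ajhps ohjq cpo ppi kbou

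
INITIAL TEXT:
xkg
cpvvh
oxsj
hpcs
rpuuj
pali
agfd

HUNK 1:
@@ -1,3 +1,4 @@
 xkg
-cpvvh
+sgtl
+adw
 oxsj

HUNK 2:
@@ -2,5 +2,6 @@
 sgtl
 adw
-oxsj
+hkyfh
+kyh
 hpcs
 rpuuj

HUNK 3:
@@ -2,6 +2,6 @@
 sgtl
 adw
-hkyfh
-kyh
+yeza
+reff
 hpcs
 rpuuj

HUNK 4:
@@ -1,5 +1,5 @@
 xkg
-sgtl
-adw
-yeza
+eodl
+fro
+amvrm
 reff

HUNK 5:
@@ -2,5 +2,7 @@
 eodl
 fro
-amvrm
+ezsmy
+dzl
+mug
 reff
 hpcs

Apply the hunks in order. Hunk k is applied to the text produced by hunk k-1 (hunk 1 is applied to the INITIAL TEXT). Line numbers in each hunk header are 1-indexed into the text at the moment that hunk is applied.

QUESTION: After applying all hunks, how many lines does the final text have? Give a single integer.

Hunk 1: at line 1 remove [cpvvh] add [sgtl,adw] -> 8 lines: xkg sgtl adw oxsj hpcs rpuuj pali agfd
Hunk 2: at line 2 remove [oxsj] add [hkyfh,kyh] -> 9 lines: xkg sgtl adw hkyfh kyh hpcs rpuuj pali agfd
Hunk 3: at line 2 remove [hkyfh,kyh] add [yeza,reff] -> 9 lines: xkg sgtl adw yeza reff hpcs rpuuj pali agfd
Hunk 4: at line 1 remove [sgtl,adw,yeza] add [eodl,fro,amvrm] -> 9 lines: xkg eodl fro amvrm reff hpcs rpuuj pali agfd
Hunk 5: at line 2 remove [amvrm] add [ezsmy,dzl,mug] -> 11 lines: xkg eodl fro ezsmy dzl mug reff hpcs rpuuj pali agfd
Final line count: 11

Answer: 11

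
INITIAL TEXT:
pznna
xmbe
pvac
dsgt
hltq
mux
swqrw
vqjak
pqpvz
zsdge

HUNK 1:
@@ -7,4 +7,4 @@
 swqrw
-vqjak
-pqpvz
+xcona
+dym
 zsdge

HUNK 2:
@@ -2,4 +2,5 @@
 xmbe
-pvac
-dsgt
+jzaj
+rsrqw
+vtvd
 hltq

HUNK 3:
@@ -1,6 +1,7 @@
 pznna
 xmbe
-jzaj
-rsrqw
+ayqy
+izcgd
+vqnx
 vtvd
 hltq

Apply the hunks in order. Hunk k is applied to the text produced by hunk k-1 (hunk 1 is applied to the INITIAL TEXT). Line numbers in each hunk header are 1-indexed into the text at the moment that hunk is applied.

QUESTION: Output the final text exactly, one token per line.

Hunk 1: at line 7 remove [vqjak,pqpvz] add [xcona,dym] -> 10 lines: pznna xmbe pvac dsgt hltq mux swqrw xcona dym zsdge
Hunk 2: at line 2 remove [pvac,dsgt] add [jzaj,rsrqw,vtvd] -> 11 lines: pznna xmbe jzaj rsrqw vtvd hltq mux swqrw xcona dym zsdge
Hunk 3: at line 1 remove [jzaj,rsrqw] add [ayqy,izcgd,vqnx] -> 12 lines: pznna xmbe ayqy izcgd vqnx vtvd hltq mux swqrw xcona dym zsdge

Answer: pznna
xmbe
ayqy
izcgd
vqnx
vtvd
hltq
mux
swqrw
xcona
dym
zsdge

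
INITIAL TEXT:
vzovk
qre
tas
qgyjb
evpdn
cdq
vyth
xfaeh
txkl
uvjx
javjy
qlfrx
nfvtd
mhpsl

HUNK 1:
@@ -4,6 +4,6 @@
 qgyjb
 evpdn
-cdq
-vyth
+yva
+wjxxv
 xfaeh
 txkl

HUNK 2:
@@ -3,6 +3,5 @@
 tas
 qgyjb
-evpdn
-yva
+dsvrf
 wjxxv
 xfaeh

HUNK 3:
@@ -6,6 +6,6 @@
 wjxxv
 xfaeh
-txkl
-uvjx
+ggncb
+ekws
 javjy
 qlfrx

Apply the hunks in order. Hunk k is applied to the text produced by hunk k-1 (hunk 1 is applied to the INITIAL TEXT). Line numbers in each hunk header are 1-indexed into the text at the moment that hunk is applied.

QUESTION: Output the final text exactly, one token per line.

Answer: vzovk
qre
tas
qgyjb
dsvrf
wjxxv
xfaeh
ggncb
ekws
javjy
qlfrx
nfvtd
mhpsl

Derivation:
Hunk 1: at line 4 remove [cdq,vyth] add [yva,wjxxv] -> 14 lines: vzovk qre tas qgyjb evpdn yva wjxxv xfaeh txkl uvjx javjy qlfrx nfvtd mhpsl
Hunk 2: at line 3 remove [evpdn,yva] add [dsvrf] -> 13 lines: vzovk qre tas qgyjb dsvrf wjxxv xfaeh txkl uvjx javjy qlfrx nfvtd mhpsl
Hunk 3: at line 6 remove [txkl,uvjx] add [ggncb,ekws] -> 13 lines: vzovk qre tas qgyjb dsvrf wjxxv xfaeh ggncb ekws javjy qlfrx nfvtd mhpsl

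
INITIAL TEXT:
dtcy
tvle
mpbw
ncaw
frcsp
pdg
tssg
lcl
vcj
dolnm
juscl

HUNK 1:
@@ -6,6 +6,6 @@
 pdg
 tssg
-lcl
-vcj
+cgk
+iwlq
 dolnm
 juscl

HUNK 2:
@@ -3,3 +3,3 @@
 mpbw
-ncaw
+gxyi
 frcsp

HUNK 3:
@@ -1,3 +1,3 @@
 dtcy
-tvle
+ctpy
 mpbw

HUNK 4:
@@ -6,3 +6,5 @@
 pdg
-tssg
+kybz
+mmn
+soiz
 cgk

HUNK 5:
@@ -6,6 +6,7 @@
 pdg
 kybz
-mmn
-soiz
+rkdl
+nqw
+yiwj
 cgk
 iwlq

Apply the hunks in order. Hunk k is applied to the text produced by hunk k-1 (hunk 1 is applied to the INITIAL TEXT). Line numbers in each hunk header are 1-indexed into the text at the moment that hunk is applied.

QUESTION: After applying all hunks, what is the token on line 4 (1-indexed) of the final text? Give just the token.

Hunk 1: at line 6 remove [lcl,vcj] add [cgk,iwlq] -> 11 lines: dtcy tvle mpbw ncaw frcsp pdg tssg cgk iwlq dolnm juscl
Hunk 2: at line 3 remove [ncaw] add [gxyi] -> 11 lines: dtcy tvle mpbw gxyi frcsp pdg tssg cgk iwlq dolnm juscl
Hunk 3: at line 1 remove [tvle] add [ctpy] -> 11 lines: dtcy ctpy mpbw gxyi frcsp pdg tssg cgk iwlq dolnm juscl
Hunk 4: at line 6 remove [tssg] add [kybz,mmn,soiz] -> 13 lines: dtcy ctpy mpbw gxyi frcsp pdg kybz mmn soiz cgk iwlq dolnm juscl
Hunk 5: at line 6 remove [mmn,soiz] add [rkdl,nqw,yiwj] -> 14 lines: dtcy ctpy mpbw gxyi frcsp pdg kybz rkdl nqw yiwj cgk iwlq dolnm juscl
Final line 4: gxyi

Answer: gxyi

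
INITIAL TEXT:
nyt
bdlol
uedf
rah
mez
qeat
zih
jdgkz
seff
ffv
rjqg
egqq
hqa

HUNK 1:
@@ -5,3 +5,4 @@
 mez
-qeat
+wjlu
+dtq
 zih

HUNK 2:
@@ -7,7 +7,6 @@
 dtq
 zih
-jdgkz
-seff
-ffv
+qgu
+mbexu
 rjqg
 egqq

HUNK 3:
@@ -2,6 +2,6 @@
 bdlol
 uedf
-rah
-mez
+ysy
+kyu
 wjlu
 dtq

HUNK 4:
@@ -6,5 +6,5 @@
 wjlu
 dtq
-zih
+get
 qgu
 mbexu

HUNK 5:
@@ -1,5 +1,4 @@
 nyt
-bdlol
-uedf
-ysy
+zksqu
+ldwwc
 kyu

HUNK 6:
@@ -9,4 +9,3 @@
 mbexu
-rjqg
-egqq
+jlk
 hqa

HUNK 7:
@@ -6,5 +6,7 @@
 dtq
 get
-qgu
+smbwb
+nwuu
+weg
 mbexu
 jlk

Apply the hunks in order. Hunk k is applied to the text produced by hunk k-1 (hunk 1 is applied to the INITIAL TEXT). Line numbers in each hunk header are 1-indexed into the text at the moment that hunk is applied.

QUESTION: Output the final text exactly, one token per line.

Answer: nyt
zksqu
ldwwc
kyu
wjlu
dtq
get
smbwb
nwuu
weg
mbexu
jlk
hqa

Derivation:
Hunk 1: at line 5 remove [qeat] add [wjlu,dtq] -> 14 lines: nyt bdlol uedf rah mez wjlu dtq zih jdgkz seff ffv rjqg egqq hqa
Hunk 2: at line 7 remove [jdgkz,seff,ffv] add [qgu,mbexu] -> 13 lines: nyt bdlol uedf rah mez wjlu dtq zih qgu mbexu rjqg egqq hqa
Hunk 3: at line 2 remove [rah,mez] add [ysy,kyu] -> 13 lines: nyt bdlol uedf ysy kyu wjlu dtq zih qgu mbexu rjqg egqq hqa
Hunk 4: at line 6 remove [zih] add [get] -> 13 lines: nyt bdlol uedf ysy kyu wjlu dtq get qgu mbexu rjqg egqq hqa
Hunk 5: at line 1 remove [bdlol,uedf,ysy] add [zksqu,ldwwc] -> 12 lines: nyt zksqu ldwwc kyu wjlu dtq get qgu mbexu rjqg egqq hqa
Hunk 6: at line 9 remove [rjqg,egqq] add [jlk] -> 11 lines: nyt zksqu ldwwc kyu wjlu dtq get qgu mbexu jlk hqa
Hunk 7: at line 6 remove [qgu] add [smbwb,nwuu,weg] -> 13 lines: nyt zksqu ldwwc kyu wjlu dtq get smbwb nwuu weg mbexu jlk hqa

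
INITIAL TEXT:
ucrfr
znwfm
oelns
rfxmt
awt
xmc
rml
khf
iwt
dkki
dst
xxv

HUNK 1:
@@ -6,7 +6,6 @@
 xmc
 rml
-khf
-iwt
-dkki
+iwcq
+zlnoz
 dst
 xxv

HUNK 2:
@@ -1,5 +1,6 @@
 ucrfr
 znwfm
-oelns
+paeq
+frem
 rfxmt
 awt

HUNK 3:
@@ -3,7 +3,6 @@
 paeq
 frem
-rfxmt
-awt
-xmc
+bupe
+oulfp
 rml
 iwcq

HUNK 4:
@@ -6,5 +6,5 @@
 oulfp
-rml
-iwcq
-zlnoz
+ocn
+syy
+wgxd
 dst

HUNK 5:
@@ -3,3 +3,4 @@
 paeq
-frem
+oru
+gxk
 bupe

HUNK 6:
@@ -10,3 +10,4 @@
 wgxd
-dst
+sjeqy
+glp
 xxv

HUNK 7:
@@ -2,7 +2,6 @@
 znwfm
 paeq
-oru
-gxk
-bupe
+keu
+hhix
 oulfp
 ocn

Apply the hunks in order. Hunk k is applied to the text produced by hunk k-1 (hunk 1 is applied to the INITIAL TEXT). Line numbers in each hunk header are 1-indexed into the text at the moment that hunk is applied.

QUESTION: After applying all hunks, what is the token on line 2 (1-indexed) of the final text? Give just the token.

Hunk 1: at line 6 remove [khf,iwt,dkki] add [iwcq,zlnoz] -> 11 lines: ucrfr znwfm oelns rfxmt awt xmc rml iwcq zlnoz dst xxv
Hunk 2: at line 1 remove [oelns] add [paeq,frem] -> 12 lines: ucrfr znwfm paeq frem rfxmt awt xmc rml iwcq zlnoz dst xxv
Hunk 3: at line 3 remove [rfxmt,awt,xmc] add [bupe,oulfp] -> 11 lines: ucrfr znwfm paeq frem bupe oulfp rml iwcq zlnoz dst xxv
Hunk 4: at line 6 remove [rml,iwcq,zlnoz] add [ocn,syy,wgxd] -> 11 lines: ucrfr znwfm paeq frem bupe oulfp ocn syy wgxd dst xxv
Hunk 5: at line 3 remove [frem] add [oru,gxk] -> 12 lines: ucrfr znwfm paeq oru gxk bupe oulfp ocn syy wgxd dst xxv
Hunk 6: at line 10 remove [dst] add [sjeqy,glp] -> 13 lines: ucrfr znwfm paeq oru gxk bupe oulfp ocn syy wgxd sjeqy glp xxv
Hunk 7: at line 2 remove [oru,gxk,bupe] add [keu,hhix] -> 12 lines: ucrfr znwfm paeq keu hhix oulfp ocn syy wgxd sjeqy glp xxv
Final line 2: znwfm

Answer: znwfm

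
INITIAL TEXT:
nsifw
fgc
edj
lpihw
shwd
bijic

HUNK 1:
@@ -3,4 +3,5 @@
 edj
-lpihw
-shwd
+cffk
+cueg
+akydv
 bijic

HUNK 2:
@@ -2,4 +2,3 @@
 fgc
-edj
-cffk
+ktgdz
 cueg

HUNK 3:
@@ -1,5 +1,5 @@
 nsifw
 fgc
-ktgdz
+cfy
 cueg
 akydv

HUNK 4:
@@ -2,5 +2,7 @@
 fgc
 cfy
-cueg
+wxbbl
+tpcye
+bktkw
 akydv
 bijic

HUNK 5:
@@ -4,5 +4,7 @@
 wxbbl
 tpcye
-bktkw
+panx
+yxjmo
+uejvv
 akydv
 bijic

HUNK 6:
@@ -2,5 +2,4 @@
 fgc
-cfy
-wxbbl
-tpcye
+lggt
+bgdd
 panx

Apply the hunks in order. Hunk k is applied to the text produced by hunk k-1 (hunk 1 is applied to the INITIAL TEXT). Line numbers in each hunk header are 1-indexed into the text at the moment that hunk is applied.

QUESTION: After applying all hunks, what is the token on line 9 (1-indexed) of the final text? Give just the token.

Answer: bijic

Derivation:
Hunk 1: at line 3 remove [lpihw,shwd] add [cffk,cueg,akydv] -> 7 lines: nsifw fgc edj cffk cueg akydv bijic
Hunk 2: at line 2 remove [edj,cffk] add [ktgdz] -> 6 lines: nsifw fgc ktgdz cueg akydv bijic
Hunk 3: at line 1 remove [ktgdz] add [cfy] -> 6 lines: nsifw fgc cfy cueg akydv bijic
Hunk 4: at line 2 remove [cueg] add [wxbbl,tpcye,bktkw] -> 8 lines: nsifw fgc cfy wxbbl tpcye bktkw akydv bijic
Hunk 5: at line 4 remove [bktkw] add [panx,yxjmo,uejvv] -> 10 lines: nsifw fgc cfy wxbbl tpcye panx yxjmo uejvv akydv bijic
Hunk 6: at line 2 remove [cfy,wxbbl,tpcye] add [lggt,bgdd] -> 9 lines: nsifw fgc lggt bgdd panx yxjmo uejvv akydv bijic
Final line 9: bijic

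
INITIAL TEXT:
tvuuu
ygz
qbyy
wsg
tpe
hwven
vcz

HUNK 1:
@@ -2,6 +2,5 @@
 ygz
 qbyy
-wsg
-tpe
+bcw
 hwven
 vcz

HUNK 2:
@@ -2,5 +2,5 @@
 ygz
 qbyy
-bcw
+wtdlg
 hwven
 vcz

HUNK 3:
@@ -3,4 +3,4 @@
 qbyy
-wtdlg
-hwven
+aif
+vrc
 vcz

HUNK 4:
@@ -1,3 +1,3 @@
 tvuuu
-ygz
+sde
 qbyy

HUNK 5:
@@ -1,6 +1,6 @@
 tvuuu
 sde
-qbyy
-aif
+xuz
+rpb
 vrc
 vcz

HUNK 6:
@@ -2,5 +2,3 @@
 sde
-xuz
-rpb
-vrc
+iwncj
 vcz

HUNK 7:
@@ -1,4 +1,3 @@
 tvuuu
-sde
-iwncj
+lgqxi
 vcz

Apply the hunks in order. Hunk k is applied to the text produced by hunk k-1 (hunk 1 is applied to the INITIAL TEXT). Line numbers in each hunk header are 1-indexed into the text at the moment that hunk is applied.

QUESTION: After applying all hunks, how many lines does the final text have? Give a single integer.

Hunk 1: at line 2 remove [wsg,tpe] add [bcw] -> 6 lines: tvuuu ygz qbyy bcw hwven vcz
Hunk 2: at line 2 remove [bcw] add [wtdlg] -> 6 lines: tvuuu ygz qbyy wtdlg hwven vcz
Hunk 3: at line 3 remove [wtdlg,hwven] add [aif,vrc] -> 6 lines: tvuuu ygz qbyy aif vrc vcz
Hunk 4: at line 1 remove [ygz] add [sde] -> 6 lines: tvuuu sde qbyy aif vrc vcz
Hunk 5: at line 1 remove [qbyy,aif] add [xuz,rpb] -> 6 lines: tvuuu sde xuz rpb vrc vcz
Hunk 6: at line 2 remove [xuz,rpb,vrc] add [iwncj] -> 4 lines: tvuuu sde iwncj vcz
Hunk 7: at line 1 remove [sde,iwncj] add [lgqxi] -> 3 lines: tvuuu lgqxi vcz
Final line count: 3

Answer: 3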